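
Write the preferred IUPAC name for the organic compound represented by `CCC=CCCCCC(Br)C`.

The longest chain bearing the multiple bond is 10 carbons long (decane).
There is one C=C double bond, indicated by the ending -ene.
Number the chain so that numbering from this end puts the double bond at C-3 rather than C-7.
With this numbering: the double bond between C-3 and C-4; a bromo group at C-9.
Assembling the pieces gives 9-bromodec-3-ene.

9-bromodec-3-ene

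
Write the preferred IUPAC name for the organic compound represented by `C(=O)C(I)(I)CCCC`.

2,2-diiodohexanal

The longest chain bearing the –CHO group is 6 carbons long (hexane).
The highest-priority functional group is an aldehyde (terminal –CHO), so the name ends in -al.
Choose the numbering such that the aldehyde carbon is C-1 by definition.
This places two iodo groups at C-2.
Assembling the pieces gives 2,2-diiodohexanal.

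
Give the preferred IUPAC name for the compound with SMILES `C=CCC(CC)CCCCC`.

4-ethylnon-1-ene

The longest chain bearing the multiple bond is 9 carbons long (nonane).
A C=C double bond in the chain gives the infix -ene-.
Number the chain so that numbering from this end puts the double bond at C-1 rather than C-8.
That gives the double bond between C-1 and C-2; an ethyl group at C-4.
Putting it together: 4-ethylnon-1-ene.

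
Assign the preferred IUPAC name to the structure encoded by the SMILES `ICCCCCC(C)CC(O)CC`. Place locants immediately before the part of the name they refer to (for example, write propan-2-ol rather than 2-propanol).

The longest carbon chain that includes the –OH group has 10 carbons, so the parent hydride is decane.
The highest-priority functional group is an alcohol (–OH), so the name ends in -ol.
Number the chain so that numbering from this end puts the hydroxyl group at C-3 rather than C-8.
With this numbering: the hydroxyl at C-3; an iodo group at C-10; a methyl group at C-5.
Substituent prefixes are cited in alphabetical order (multiplying prefixes like di-/tri- are ignored for ordering).
Assembling the pieces gives 10-iodo-5-methyldecan-3-ol.

10-iodo-5-methyldecan-3-ol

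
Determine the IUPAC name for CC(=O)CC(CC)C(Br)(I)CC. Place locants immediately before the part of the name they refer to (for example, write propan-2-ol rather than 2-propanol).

The longest chain bearing the carbonyl is 7 carbons long (heptane).
The highest-priority functional group is a ketone (C=O on an internal carbon), so the name ends in -one.
Choose the numbering such that numbering from this end puts the carbonyl group at C-2 rather than C-6.
With this numbering: the carbonyl at C-2; a bromo group at C-5; an ethyl group at C-4; an iodo group at C-5.
The substituents are ordered alphabetically, ignoring any di-/tri- multipliers.
Putting it together: 5-bromo-4-ethyl-5-iodoheptan-2-one.

5-bromo-4-ethyl-5-iodoheptan-2-one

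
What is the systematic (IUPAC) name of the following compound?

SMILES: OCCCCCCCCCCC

The longest chain bearing the –OH group is 11 carbons long (undecane).
The principal characteristic group is an alcohol (–OH), named with the suffix -ol.
The numbering direction is chosen so that numbering from this end puts the hydroxyl group at C-1 rather than C-11.
This places the hydroxyl at C-1.
Assembling the pieces gives undecan-1-ol.

undecan-1-ol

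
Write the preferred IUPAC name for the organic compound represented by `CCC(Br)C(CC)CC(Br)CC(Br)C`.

2,4,7-tribromo-6-ethylnonane

The longest continuous carbon chain has 9 atoms, so the parent hydride is nonane.
Number the chain so that the substituent locant set {2,4,6,7} is lower than {3,4,6,8} at the first point of difference.
With this numbering: bromo groups at C-2 and C-4 and C-7; an ethyl group at C-6.
Prefixes are listed alphabetically: bromo, ethyl.
The name is 2,4,7-tribromo-6-ethylnonane.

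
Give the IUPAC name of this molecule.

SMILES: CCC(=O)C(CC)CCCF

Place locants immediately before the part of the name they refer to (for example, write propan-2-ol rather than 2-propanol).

4-ethyl-7-fluoroheptan-3-one

Counting along the main chain through the carbonyl gives 7 carbons: the parent is heptane.
The highest-priority functional group is a ketone (C=O on an internal carbon), so the name ends in -one.
Number the chain so that numbering from this end puts the carbonyl group at C-3 rather than C-5.
This places the carbonyl at C-3; an ethyl group at C-4; a fluoro group at C-7.
The substituents are ordered alphabetically, ignoring any di-/tri- multipliers.
The name is 4-ethyl-7-fluoroheptan-3-one.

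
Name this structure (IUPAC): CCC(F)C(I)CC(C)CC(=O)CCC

Counting along the main chain through the carbonyl gives 11 carbons: the parent is undecane.
A ketone (C=O on an internal carbon) is the principal characteristic group, giving the suffix -one.
The numbering direction is chosen so that numbering from this end puts the carbonyl group at C-4 rather than C-8.
With this numbering: the carbonyl at C-4; a fluoro group at C-9; an iodo group at C-8; a methyl group at C-6.
Prefixes are listed alphabetically: fluoro, iodo, methyl.
Putting it together: 9-fluoro-8-iodo-6-methylundecan-4-one.

9-fluoro-8-iodo-6-methylundecan-4-one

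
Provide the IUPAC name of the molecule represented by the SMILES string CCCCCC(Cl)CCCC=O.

5-chlorodecanal

Counting along the main chain through the –CHO group gives 10 carbons: the parent is decane.
An aldehyde (terminal –CHO) is the principal characteristic group, giving the suffix -al.
The numbering direction is chosen so that the aldehyde carbon is C-1 by definition.
With this numbering: a chloro group at C-5.
Putting it together: 5-chlorodecanal.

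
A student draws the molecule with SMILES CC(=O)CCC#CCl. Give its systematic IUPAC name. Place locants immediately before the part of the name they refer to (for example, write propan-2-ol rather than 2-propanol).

6-chlorohex-5-yn-2-one

The longest carbon chain that includes the carbonyl and the multiple bond has 6 carbons, so the parent hydride is hexane.
A ketone (C=O on an internal carbon) is the principal characteristic group, giving the suffix -one.
There is one C≡C triple bond, indicated by the ending -yne.
Number the chain so that numbering from this end puts the carbonyl group at C-2 rather than C-5.
That gives the carbonyl at C-2; the triple bond between C-5 and C-6; a chloro group at C-6.
Assembling the pieces gives 6-chlorohex-5-yn-2-one.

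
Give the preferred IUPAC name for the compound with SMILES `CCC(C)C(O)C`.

3-methylpentan-2-ol

The longest carbon chain that includes the –OH group has 5 carbons, so the parent hydride is pentane.
The principal characteristic group is an alcohol (–OH), named with the suffix -ol.
Number the chain so that numbering from this end puts the hydroxyl group at C-2 rather than C-4.
This places the hydroxyl at C-2; a methyl group at C-3.
The name is 3-methylpentan-2-ol.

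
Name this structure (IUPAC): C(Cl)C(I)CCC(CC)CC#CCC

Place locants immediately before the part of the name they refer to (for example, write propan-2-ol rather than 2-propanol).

10-chloro-6-ethyl-9-iododec-3-yne

The longest chain bearing the multiple bond is 10 carbons long (decane).
There is one C≡C triple bond, indicated by the ending -yne.
The numbering direction is chosen so that numbering from this end puts the triple bond at C-3 rather than C-7.
That gives the triple bond between C-3 and C-4; a chloro group at C-10; an ethyl group at C-6; an iodo group at C-9.
The substituents are ordered alphabetically, ignoring any di-/tri- multipliers.
The name is 10-chloro-6-ethyl-9-iododec-3-yne.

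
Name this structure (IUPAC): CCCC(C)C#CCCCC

The longest carbon chain that includes the multiple bond has 10 carbons, so the parent hydride is decane.
There is one C≡C triple bond, indicated by the ending -yne.
Number the chain so that the substituent locant set {4} is lower than {7} at the first point of difference.
With this numbering: the triple bond between C-5 and C-6; a methyl group at C-4.
Putting it together: 4-methyldec-5-yne.

4-methyldec-5-yne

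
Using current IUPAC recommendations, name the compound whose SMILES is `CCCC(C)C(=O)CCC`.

The longest chain bearing the carbonyl is 8 carbons long (octane).
The highest-priority functional group is a ketone (C=O on an internal carbon), so the name ends in -one.
Number the chain so that numbering from this end puts the carbonyl group at C-4 rather than C-5.
That gives the carbonyl at C-4; a methyl group at C-5.
The name is 5-methyloctan-4-one.

5-methyloctan-4-one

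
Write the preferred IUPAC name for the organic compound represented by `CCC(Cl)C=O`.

The longest carbon chain that includes the –CHO group has 4 carbons, so the parent hydride is butane.
An aldehyde (terminal –CHO) is the principal characteristic group, giving the suffix -al.
Number the chain so that the aldehyde carbon is C-1 by definition.
That gives a chloro group at C-2.
Putting it together: 2-chlorobutanal.

2-chlorobutanal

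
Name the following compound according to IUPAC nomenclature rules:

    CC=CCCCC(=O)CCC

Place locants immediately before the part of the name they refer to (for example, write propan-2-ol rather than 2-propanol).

dec-8-en-4-one

The longest carbon chain that includes the carbonyl and the multiple bond has 10 carbons, so the parent hydride is decane.
A ketone (C=O on an internal carbon) is the principal characteristic group, giving the suffix -one.
The chain contains a C=C double bond, so the unsaturation ending is -ene.
The numbering direction is chosen so that numbering from this end puts the carbonyl group at C-4 rather than C-7.
With this numbering: the carbonyl at C-4; the double bond between C-8 and C-9.
Putting it together: dec-8-en-4-one.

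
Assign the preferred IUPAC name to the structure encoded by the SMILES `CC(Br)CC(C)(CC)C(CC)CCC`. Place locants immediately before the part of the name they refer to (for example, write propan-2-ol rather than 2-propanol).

The longest carbon chain is 8 atoms: the parent is octane.
Choose the numbering such that the substituent locant set {2,4,4,5} is lower than {4,5,5,7} at the first point of difference.
With this numbering: a bromo group at C-2; ethyl groups at C-4 and C-5; a methyl group at C-4.
The substituents are ordered alphabetically, ignoring any di-/tri- multipliers.
Assembling the pieces gives 2-bromo-4,5-diethyl-4-methyloctane.

2-bromo-4,5-diethyl-4-methyloctane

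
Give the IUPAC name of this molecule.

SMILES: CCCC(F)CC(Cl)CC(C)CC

The parent chain contains 10 carbons (decane).
The numbering direction is chosen so that the substituent locant set {3,5,7} is lower than {4,6,8} at the first point of difference.
This places a chloro group at C-5; a fluoro group at C-7; a methyl group at C-3.
Prefixes are listed alphabetically: chloro, fluoro, methyl.
Assembling the pieces gives 5-chloro-7-fluoro-3-methyldecane.

5-chloro-7-fluoro-3-methyldecane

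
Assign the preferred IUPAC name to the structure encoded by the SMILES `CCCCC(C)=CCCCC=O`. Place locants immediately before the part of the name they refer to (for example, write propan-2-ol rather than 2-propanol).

The longest chain bearing the –CHO group and the multiple bond is 10 carbons long (decane).
The principal characteristic group is an aldehyde (terminal –CHO), named with the suffix -al.
A C=C double bond in the chain gives the infix -ene-.
Choose the numbering such that the aldehyde carbon is C-1 by definition.
That gives the double bond between C-5 and C-6; a methyl group at C-6.
Assembling the pieces gives 6-methyldec-5-enal.

6-methyldec-5-enal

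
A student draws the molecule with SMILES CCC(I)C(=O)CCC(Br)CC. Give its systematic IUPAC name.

The longest carbon chain that includes the carbonyl has 9 carbons, so the parent hydride is nonane.
The highest-priority functional group is a ketone (C=O on an internal carbon), so the name ends in -one.
The numbering direction is chosen so that numbering from this end puts the carbonyl group at C-4 rather than C-6.
This places the carbonyl at C-4; a bromo group at C-7; an iodo group at C-3.
The substituents are ordered alphabetically, ignoring any di-/tri- multipliers.
The name is 7-bromo-3-iodononan-4-one.

7-bromo-3-iodononan-4-one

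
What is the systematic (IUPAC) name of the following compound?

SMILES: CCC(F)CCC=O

The longest carbon chain that includes the –CHO group has 6 carbons, so the parent hydride is hexane.
An aldehyde (terminal –CHO) is the principal characteristic group, giving the suffix -al.
Choose the numbering such that the aldehyde carbon is C-1 by definition.
With this numbering: a fluoro group at C-4.
The name is 4-fluorohexanal.

4-fluorohexanal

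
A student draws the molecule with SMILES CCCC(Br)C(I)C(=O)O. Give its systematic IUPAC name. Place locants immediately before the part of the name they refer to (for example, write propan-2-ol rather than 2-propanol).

The longest carbon chain that includes the –COOH group has 6 carbons, so the parent hydride is hexane.
The principal characteristic group is a carboxylic acid (terminal –COOH), named with the suffix -oic acid.
Number the chain so that the carboxylic acid carbon is C-1 by definition.
With this numbering: a bromo group at C-3; an iodo group at C-2.
Substituent prefixes are cited in alphabetical order (multiplying prefixes like di-/tri- are ignored for ordering).
The name is 3-bromo-2-iodohexanoic acid.

3-bromo-2-iodohexanoic acid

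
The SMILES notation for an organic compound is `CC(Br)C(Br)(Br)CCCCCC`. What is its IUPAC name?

2,3,3-tribromononane

The longest carbon chain is 9 atoms: the parent is nonane.
Choose the numbering such that the substituent locant set {2,3,3} is lower than {7,7,8} at the first point of difference.
That gives bromo groups at C-2 and C-3 (×2).
Assembling the pieces gives 2,3,3-tribromononane.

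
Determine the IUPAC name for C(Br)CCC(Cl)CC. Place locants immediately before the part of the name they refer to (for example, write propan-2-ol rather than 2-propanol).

1-bromo-4-chlorohexane

The longest carbon chain is 6 atoms: the parent is hexane.
The numbering direction is chosen so that the substituent locant set {1,4} is lower than {3,6} at the first point of difference.
With this numbering: a bromo group at C-1; a chloro group at C-4.
Prefixes are listed alphabetically: bromo, chloro.
Assembling the pieces gives 1-bromo-4-chlorohexane.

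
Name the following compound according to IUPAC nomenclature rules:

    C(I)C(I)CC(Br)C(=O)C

3-bromo-5,6-diiodohexan-2-one

The longest carbon chain that includes the carbonyl has 6 carbons, so the parent hydride is hexane.
A ketone (C=O on an internal carbon) is the principal characteristic group, giving the suffix -one.
Choose the numbering such that numbering from this end puts the carbonyl group at C-2 rather than C-5.
This places the carbonyl at C-2; a bromo group at C-3; iodo groups at C-5 and C-6.
The substituents are ordered alphabetically, ignoring any di-/tri- multipliers.
The name is 3-bromo-5,6-diiodohexan-2-one.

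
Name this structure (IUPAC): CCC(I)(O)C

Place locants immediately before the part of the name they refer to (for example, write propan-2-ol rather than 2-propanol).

Counting along the main chain through the –OH group gives 4 carbons: the parent is butane.
The highest-priority functional group is an alcohol (–OH), so the name ends in -ol.
The numbering direction is chosen so that numbering from this end puts the hydroxyl group at C-2 rather than C-3.
This places the hydroxyl at C-2; an iodo group at C-2.
Putting it together: 2-iodobutan-2-ol.

2-iodobutan-2-ol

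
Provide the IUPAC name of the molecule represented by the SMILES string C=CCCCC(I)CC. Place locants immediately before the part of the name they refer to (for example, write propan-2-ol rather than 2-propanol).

The longest chain bearing the multiple bond is 8 carbons long (octane).
There is one C=C double bond, indicated by the ending -ene.
The numbering direction is chosen so that numbering from this end puts the double bond at C-1 rather than C-7.
That gives the double bond between C-1 and C-2; an iodo group at C-6.
The name is 6-iodooct-1-ene.

6-iodooct-1-ene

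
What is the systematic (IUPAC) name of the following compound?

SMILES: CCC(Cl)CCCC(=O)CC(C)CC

The longest chain bearing the carbonyl is 11 carbons long (undecane).
The principal characteristic group is a ketone (C=O on an internal carbon), named with the suffix -one.
Choose the numbering such that numbering from this end puts the carbonyl group at C-5 rather than C-7.
That gives the carbonyl at C-5; a chloro group at C-9; a methyl group at C-3.
Prefixes are listed alphabetically: chloro, methyl.
The name is 9-chloro-3-methylundecan-5-one.

9-chloro-3-methylundecan-5-one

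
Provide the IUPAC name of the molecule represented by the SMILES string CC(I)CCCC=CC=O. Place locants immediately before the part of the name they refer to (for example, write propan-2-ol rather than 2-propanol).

The longest chain bearing the –CHO group and the multiple bond is 8 carbons long (octane).
The highest-priority functional group is an aldehyde (terminal –CHO), so the name ends in -al.
The chain contains a C=C double bond, so the unsaturation ending is -ene.
Choose the numbering such that the aldehyde carbon is C-1 by definition.
This places the double bond between C-2 and C-3; an iodo group at C-7.
The name is 7-iodooct-2-enal.

7-iodooct-2-enal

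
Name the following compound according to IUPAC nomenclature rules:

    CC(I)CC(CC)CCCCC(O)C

7-ethyl-9-iododecan-2-ol

The longest chain bearing the –OH group is 10 carbons long (decane).
The highest-priority functional group is an alcohol (–OH), so the name ends in -ol.
The numbering direction is chosen so that numbering from this end puts the hydroxyl group at C-2 rather than C-9.
This places the hydroxyl at C-2; an ethyl group at C-7; an iodo group at C-9.
Substituent prefixes are cited in alphabetical order (multiplying prefixes like di-/tri- are ignored for ordering).
Putting it together: 7-ethyl-9-iododecan-2-ol.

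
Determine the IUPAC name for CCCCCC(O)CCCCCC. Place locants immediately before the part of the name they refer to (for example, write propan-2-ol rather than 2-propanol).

The longest carbon chain that includes the –OH group has 12 carbons, so the parent hydride is dodecane.
The principal characteristic group is an alcohol (–OH), named with the suffix -ol.
Choose the numbering such that numbering from this end puts the hydroxyl group at C-6 rather than C-7.
That gives the hydroxyl at C-6.
Putting it together: dodecan-6-ol.

dodecan-6-ol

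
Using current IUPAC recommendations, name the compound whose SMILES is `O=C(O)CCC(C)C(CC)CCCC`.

The longest chain bearing the –COOH group is 9 carbons long (nonane).
The principal characteristic group is a carboxylic acid (terminal –COOH), named with the suffix -oic acid.
Choose the numbering such that the carboxylic acid carbon is C-1 by definition.
This places an ethyl group at C-5; a methyl group at C-4.
The substituents are ordered alphabetically, ignoring any di-/tri- multipliers.
The name is 5-ethyl-4-methylnonanoic acid.

5-ethyl-4-methylnonanoic acid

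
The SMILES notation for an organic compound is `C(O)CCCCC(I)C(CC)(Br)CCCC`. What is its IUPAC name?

Counting along the main chain through the –OH group gives 11 carbons: the parent is undecane.
The highest-priority functional group is an alcohol (–OH), so the name ends in -ol.
Choose the numbering such that numbering from this end puts the hydroxyl group at C-1 rather than C-11.
With this numbering: the hydroxyl at C-1; a bromo group at C-7; an ethyl group at C-7; an iodo group at C-6.
Substituent prefixes are cited in alphabetical order (multiplying prefixes like di-/tri- are ignored for ordering).
The name is 7-bromo-7-ethyl-6-iodoundecan-1-ol.

7-bromo-7-ethyl-6-iodoundecan-1-ol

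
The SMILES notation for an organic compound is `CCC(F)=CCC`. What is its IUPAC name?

The longest chain bearing the multiple bond is 6 carbons long (hexane).
There is one C=C double bond, indicated by the ending -ene.
The numbering direction is chosen so that the substituent locant set {3} is lower than {4} at the first point of difference.
With this numbering: the double bond between C-3 and C-4; a fluoro group at C-3.
The name is 3-fluorohex-3-ene.

3-fluorohex-3-ene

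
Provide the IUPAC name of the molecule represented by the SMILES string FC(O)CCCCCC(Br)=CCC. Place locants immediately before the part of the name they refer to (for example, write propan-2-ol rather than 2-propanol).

The longest chain bearing the –OH group and the multiple bond is 10 carbons long (decane).
The principal characteristic group is an alcohol (–OH), named with the suffix -ol.
The chain contains a C=C double bond, so the unsaturation ending is -ene.
Choose the numbering such that numbering from this end puts the hydroxyl group at C-1 rather than C-10.
With this numbering: the hydroxyl at C-1; the double bond between C-7 and C-8; a bromo group at C-7; a fluoro group at C-1.
The substituents are ordered alphabetically, ignoring any di-/tri- multipliers.
The name is 7-bromo-1-fluorodec-7-en-1-ol.

7-bromo-1-fluorodec-7-en-1-ol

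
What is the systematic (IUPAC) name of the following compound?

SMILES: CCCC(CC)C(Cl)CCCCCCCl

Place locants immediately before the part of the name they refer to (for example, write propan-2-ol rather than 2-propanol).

1,7-dichloro-8-ethylundecane

The longest carbon chain is 11 atoms: the parent is undecane.
The numbering direction is chosen so that the substituent locant set {1,7,8} is lower than {4,5,11} at the first point of difference.
That gives chloro groups at C-1 and C-7; an ethyl group at C-8.
Prefixes are listed alphabetically: chloro, ethyl.
Putting it together: 1,7-dichloro-8-ethylundecane.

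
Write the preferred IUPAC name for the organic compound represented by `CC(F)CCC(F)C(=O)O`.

2,5-difluorohexanoic acid

The longest carbon chain that includes the –COOH group has 6 carbons, so the parent hydride is hexane.
The principal characteristic group is a carboxylic acid (terminal –COOH), named with the suffix -oic acid.
Choose the numbering such that the carboxylic acid carbon is C-1 by definition.
That gives fluoro groups at C-2 and C-5.
Assembling the pieces gives 2,5-difluorohexanoic acid.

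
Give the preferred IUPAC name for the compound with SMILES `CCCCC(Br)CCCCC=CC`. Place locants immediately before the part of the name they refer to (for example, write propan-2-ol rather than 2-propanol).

The longest carbon chain that includes the multiple bond has 12 carbons, so the parent hydride is dodecane.
There is one C=C double bond, indicated by the ending -ene.
Choose the numbering such that numbering from this end puts the double bond at C-2 rather than C-10.
That gives the double bond between C-2 and C-3; a bromo group at C-8.
Assembling the pieces gives 8-bromododec-2-ene.

8-bromododec-2-ene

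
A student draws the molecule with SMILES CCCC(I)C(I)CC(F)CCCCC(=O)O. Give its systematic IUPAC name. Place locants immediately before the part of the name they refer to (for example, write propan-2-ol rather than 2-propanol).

6-fluoro-8,9-diiodododecanoic acid

Counting along the main chain through the –COOH group gives 12 carbons: the parent is dodecane.
The highest-priority functional group is a carboxylic acid (terminal –COOH), so the name ends in -oic acid.
The numbering direction is chosen so that the carboxylic acid carbon is C-1 by definition.
That gives a fluoro group at C-6; iodo groups at C-8 and C-9.
Prefixes are listed alphabetically: fluoro, iodo.
Putting it together: 6-fluoro-8,9-diiodododecanoic acid.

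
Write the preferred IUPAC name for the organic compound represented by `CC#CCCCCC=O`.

The longest chain bearing the –CHO group and the multiple bond is 8 carbons long (octane).
The highest-priority functional group is an aldehyde (terminal –CHO), so the name ends in -al.
The chain contains a C≡C triple bond, so the unsaturation ending is -yne.
The numbering direction is chosen so that the aldehyde carbon is C-1 by definition.
This places the triple bond between C-6 and C-7.
Putting it together: oct-6-ynal.

oct-6-ynal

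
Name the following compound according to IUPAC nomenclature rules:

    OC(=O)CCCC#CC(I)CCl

8-chloro-7-iodooct-5-ynoic acid

The longest chain bearing the –COOH group and the multiple bond is 8 carbons long (octane).
The principal characteristic group is a carboxylic acid (terminal –COOH), named with the suffix -oic acid.
There is one C≡C triple bond, indicated by the ending -yne.
Number the chain so that the carboxylic acid carbon is C-1 by definition.
This places the triple bond between C-5 and C-6; a chloro group at C-8; an iodo group at C-7.
The substituents are ordered alphabetically, ignoring any di-/tri- multipliers.
Putting it together: 8-chloro-7-iodooct-5-ynoic acid.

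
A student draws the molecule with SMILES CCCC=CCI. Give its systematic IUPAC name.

1-iodohex-2-ene

The longest carbon chain that includes the multiple bond has 6 carbons, so the parent hydride is hexane.
A C=C double bond in the chain gives the infix -ene-.
The numbering direction is chosen so that numbering from this end puts the double bond at C-2 rather than C-4.
This places the double bond between C-2 and C-3; an iodo group at C-1.
The name is 1-iodohex-2-ene.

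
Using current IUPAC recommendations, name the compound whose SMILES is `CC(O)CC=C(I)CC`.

The longest carbon chain that includes the –OH group and the multiple bond has 7 carbons, so the parent hydride is heptane.
The principal characteristic group is an alcohol (–OH), named with the suffix -ol.
A C=C double bond in the chain gives the infix -ene-.
Number the chain so that numbering from this end puts the hydroxyl group at C-2 rather than C-6.
This places the hydroxyl at C-2; the double bond between C-4 and C-5; an iodo group at C-5.
Assembling the pieces gives 5-iodohept-4-en-2-ol.

5-iodohept-4-en-2-ol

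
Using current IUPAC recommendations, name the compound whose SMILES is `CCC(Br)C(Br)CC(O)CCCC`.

7,8-dibromodecan-5-ol

The longest chain bearing the –OH group is 10 carbons long (decane).
An alcohol (–OH) is the principal characteristic group, giving the suffix -ol.
The numbering direction is chosen so that numbering from this end puts the hydroxyl group at C-5 rather than C-6.
With this numbering: the hydroxyl at C-5; bromo groups at C-7 and C-8.
Assembling the pieces gives 7,8-dibromodecan-5-ol.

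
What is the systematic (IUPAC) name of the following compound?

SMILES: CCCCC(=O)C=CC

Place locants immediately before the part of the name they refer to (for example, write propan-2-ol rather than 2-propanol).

oct-2-en-4-one

The longest carbon chain that includes the carbonyl and the multiple bond has 8 carbons, so the parent hydride is octane.
The highest-priority functional group is a ketone (C=O on an internal carbon), so the name ends in -one.
The chain contains a C=C double bond, so the unsaturation ending is -ene.
The numbering direction is chosen so that numbering from this end puts the carbonyl group at C-4 rather than C-5.
This places the carbonyl at C-4; the double bond between C-2 and C-3.
The name is oct-2-en-4-one.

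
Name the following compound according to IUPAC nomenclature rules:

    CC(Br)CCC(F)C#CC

7-bromo-4-fluorooct-2-yne

Counting along the main chain through the multiple bond gives 8 carbons: the parent is octane.
The chain contains a C≡C triple bond, so the unsaturation ending is -yne.
The numbering direction is chosen so that numbering from this end puts the triple bond at C-2 rather than C-6.
That gives the triple bond between C-2 and C-3; a bromo group at C-7; a fluoro group at C-4.
The substituents are ordered alphabetically, ignoring any di-/tri- multipliers.
Putting it together: 7-bromo-4-fluorooct-2-yne.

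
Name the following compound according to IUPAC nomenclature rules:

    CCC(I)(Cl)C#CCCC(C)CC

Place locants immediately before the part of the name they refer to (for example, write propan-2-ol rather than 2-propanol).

Counting along the main chain through the multiple bond gives 10 carbons: the parent is decane.
A C≡C triple bond in the chain gives the infix -yne-.
Number the chain so that numbering from this end puts the triple bond at C-4 rather than C-6.
That gives the triple bond between C-4 and C-5; a chloro group at C-3; an iodo group at C-3; a methyl group at C-8.
The substituents are ordered alphabetically, ignoring any di-/tri- multipliers.
The name is 3-chloro-3-iodo-8-methyldec-4-yne.

3-chloro-3-iodo-8-methyldec-4-yne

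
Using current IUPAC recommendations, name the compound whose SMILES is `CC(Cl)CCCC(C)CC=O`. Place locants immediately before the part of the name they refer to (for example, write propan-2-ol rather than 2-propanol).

7-chloro-3-methyloctanal

The longest chain bearing the –CHO group is 8 carbons long (octane).
The highest-priority functional group is an aldehyde (terminal –CHO), so the name ends in -al.
The numbering direction is chosen so that the aldehyde carbon is C-1 by definition.
This places a chloro group at C-7; a methyl group at C-3.
Substituent prefixes are cited in alphabetical order (multiplying prefixes like di-/tri- are ignored for ordering).
Putting it together: 7-chloro-3-methyloctanal.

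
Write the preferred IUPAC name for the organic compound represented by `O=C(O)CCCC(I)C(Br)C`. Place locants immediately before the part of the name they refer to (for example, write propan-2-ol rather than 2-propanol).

The longest chain bearing the –COOH group is 7 carbons long (heptane).
A carboxylic acid (terminal –COOH) is the principal characteristic group, giving the suffix -oic acid.
The numbering direction is chosen so that the carboxylic acid carbon is C-1 by definition.
With this numbering: a bromo group at C-6; an iodo group at C-5.
The substituents are ordered alphabetically, ignoring any di-/tri- multipliers.
The name is 6-bromo-5-iodoheptanoic acid.

6-bromo-5-iodoheptanoic acid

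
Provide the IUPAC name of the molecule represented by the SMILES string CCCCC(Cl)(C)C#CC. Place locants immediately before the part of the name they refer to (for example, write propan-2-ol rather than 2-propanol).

The longest chain bearing the multiple bond is 8 carbons long (octane).
There is one C≡C triple bond, indicated by the ending -yne.
Number the chain so that numbering from this end puts the triple bond at C-2 rather than C-6.
This places the triple bond between C-2 and C-3; a chloro group at C-4; a methyl group at C-4.
The substituents are ordered alphabetically, ignoring any di-/tri- multipliers.
Assembling the pieces gives 4-chloro-4-methyloct-2-yne.

4-chloro-4-methyloct-2-yne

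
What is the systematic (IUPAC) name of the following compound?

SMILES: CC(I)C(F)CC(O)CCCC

3-fluoro-2-iodononan-5-ol

The longest carbon chain that includes the –OH group has 9 carbons, so the parent hydride is nonane.
The principal characteristic group is an alcohol (–OH), named with the suffix -ol.
Choose the numbering such that the substituent locant set {2,3} is lower than {7,8} at the first point of difference.
With this numbering: the hydroxyl at C-5; a fluoro group at C-3; an iodo group at C-2.
Prefixes are listed alphabetically: fluoro, iodo.
Putting it together: 3-fluoro-2-iodononan-5-ol.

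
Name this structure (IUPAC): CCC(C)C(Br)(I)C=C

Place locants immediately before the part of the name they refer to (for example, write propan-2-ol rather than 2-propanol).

The longest carbon chain that includes the multiple bond has 6 carbons, so the parent hydride is hexane.
A C=C double bond in the chain gives the infix -ene-.
Number the chain so that numbering from this end puts the double bond at C-1 rather than C-5.
With this numbering: the double bond between C-1 and C-2; a bromo group at C-3; an iodo group at C-3; a methyl group at C-4.
Substituent prefixes are cited in alphabetical order (multiplying prefixes like di-/tri- are ignored for ordering).
The name is 3-bromo-3-iodo-4-methylhex-1-ene.

3-bromo-3-iodo-4-methylhex-1-ene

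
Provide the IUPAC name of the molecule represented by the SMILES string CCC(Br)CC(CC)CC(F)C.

6-bromo-4-ethyl-2-fluorooctane

The longest continuous carbon chain has 8 atoms, so the parent hydride is octane.
Number the chain so that the substituent locant set {2,4,6} is lower than {3,5,7} at the first point of difference.
This places a bromo group at C-6; an ethyl group at C-4; a fluoro group at C-2.
The substituents are ordered alphabetically, ignoring any di-/tri- multipliers.
Putting it together: 6-bromo-4-ethyl-2-fluorooctane.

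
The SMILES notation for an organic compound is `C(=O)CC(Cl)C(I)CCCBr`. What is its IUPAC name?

7-bromo-3-chloro-4-iodoheptanal

The longest carbon chain that includes the –CHO group has 7 carbons, so the parent hydride is heptane.
An aldehyde (terminal –CHO) is the principal characteristic group, giving the suffix -al.
Number the chain so that the aldehyde carbon is C-1 by definition.
That gives a bromo group at C-7; a chloro group at C-3; an iodo group at C-4.
Substituent prefixes are cited in alphabetical order (multiplying prefixes like di-/tri- are ignored for ordering).
The name is 7-bromo-3-chloro-4-iodoheptanal.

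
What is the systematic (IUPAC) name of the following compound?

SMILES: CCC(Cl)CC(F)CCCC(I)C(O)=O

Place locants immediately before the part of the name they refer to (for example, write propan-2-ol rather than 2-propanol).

8-chloro-6-fluoro-2-iododecanoic acid

The longest carbon chain that includes the –COOH group has 10 carbons, so the parent hydride is decane.
The highest-priority functional group is a carboxylic acid (terminal –COOH), so the name ends in -oic acid.
Choose the numbering such that the carboxylic acid carbon is C-1 by definition.
That gives a chloro group at C-8; a fluoro group at C-6; an iodo group at C-2.
Prefixes are listed alphabetically: chloro, fluoro, iodo.
The name is 8-chloro-6-fluoro-2-iododecanoic acid.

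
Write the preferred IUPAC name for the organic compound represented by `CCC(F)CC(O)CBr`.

Counting along the main chain through the –OH group gives 6 carbons: the parent is hexane.
The highest-priority functional group is an alcohol (–OH), so the name ends in -ol.
Number the chain so that numbering from this end puts the hydroxyl group at C-2 rather than C-5.
That gives the hydroxyl at C-2; a bromo group at C-1; a fluoro group at C-4.
Prefixes are listed alphabetically: bromo, fluoro.
The name is 1-bromo-4-fluorohexan-2-ol.

1-bromo-4-fluorohexan-2-ol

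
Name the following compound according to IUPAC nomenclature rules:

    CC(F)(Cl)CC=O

The longest carbon chain that includes the –CHO group has 4 carbons, so the parent hydride is butane.
An aldehyde (terminal –CHO) is the principal characteristic group, giving the suffix -al.
The numbering direction is chosen so that the aldehyde carbon is C-1 by definition.
This places a chloro group at C-3; a fluoro group at C-3.
Substituent prefixes are cited in alphabetical order (multiplying prefixes like di-/tri- are ignored for ordering).
Assembling the pieces gives 3-chloro-3-fluorobutanal.

3-chloro-3-fluorobutanal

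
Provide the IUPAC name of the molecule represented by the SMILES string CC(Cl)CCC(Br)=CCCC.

5-bromo-8-chloronon-4-ene

Counting along the main chain through the multiple bond gives 9 carbons: the parent is nonane.
The chain contains a C=C double bond, so the unsaturation ending is -ene.
Number the chain so that numbering from this end puts the double bond at C-4 rather than C-5.
This places the double bond between C-4 and C-5; a bromo group at C-5; a chloro group at C-8.
Prefixes are listed alphabetically: bromo, chloro.
The name is 5-bromo-8-chloronon-4-ene.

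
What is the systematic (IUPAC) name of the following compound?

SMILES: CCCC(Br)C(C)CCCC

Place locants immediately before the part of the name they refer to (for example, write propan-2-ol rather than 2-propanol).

4-bromo-5-methylnonane

The longest carbon chain is 9 atoms: the parent is nonane.
The numbering direction is chosen so that the substituent locant set {4,5} is lower than {5,6} at the first point of difference.
This places a bromo group at C-4; a methyl group at C-5.
The substituents are ordered alphabetically, ignoring any di-/tri- multipliers.
Assembling the pieces gives 4-bromo-5-methylnonane.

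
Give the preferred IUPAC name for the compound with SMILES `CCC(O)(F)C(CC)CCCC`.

4-ethyl-3-fluorooctan-3-ol

The longest chain bearing the –OH group is 8 carbons long (octane).
The principal characteristic group is an alcohol (–OH), named with the suffix -ol.
The numbering direction is chosen so that numbering from this end puts the hydroxyl group at C-3 rather than C-6.
That gives the hydroxyl at C-3; an ethyl group at C-4; a fluoro group at C-3.
Prefixes are listed alphabetically: ethyl, fluoro.
The name is 4-ethyl-3-fluorooctan-3-ol.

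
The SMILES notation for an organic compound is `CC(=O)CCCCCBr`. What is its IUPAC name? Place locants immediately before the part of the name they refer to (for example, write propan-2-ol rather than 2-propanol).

7-bromoheptan-2-one

The longest chain bearing the carbonyl is 7 carbons long (heptane).
The highest-priority functional group is a ketone (C=O on an internal carbon), so the name ends in -one.
The numbering direction is chosen so that numbering from this end puts the carbonyl group at C-2 rather than C-6.
That gives the carbonyl at C-2; a bromo group at C-7.
Putting it together: 7-bromoheptan-2-one.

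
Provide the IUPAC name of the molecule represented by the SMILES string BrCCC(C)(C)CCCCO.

7-bromo-5,5-dimethylheptan-1-ol

The longest chain bearing the –OH group is 7 carbons long (heptane).
The highest-priority functional group is an alcohol (–OH), so the name ends in -ol.
Choose the numbering such that numbering from this end puts the hydroxyl group at C-1 rather than C-7.
With this numbering: the hydroxyl at C-1; a bromo group at C-7; two methyl groups at C-5.
Substituent prefixes are cited in alphabetical order (multiplying prefixes like di-/tri- are ignored for ordering).
Putting it together: 7-bromo-5,5-dimethylheptan-1-ol.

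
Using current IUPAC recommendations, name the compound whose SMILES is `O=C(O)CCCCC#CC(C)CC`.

8-methyldec-6-ynoic acid

The longest carbon chain that includes the –COOH group and the multiple bond has 10 carbons, so the parent hydride is decane.
The highest-priority functional group is a carboxylic acid (terminal –COOH), so the name ends in -oic acid.
A C≡C triple bond in the chain gives the infix -yne-.
Choose the numbering such that the carboxylic acid carbon is C-1 by definition.
That gives the triple bond between C-6 and C-7; a methyl group at C-8.
Putting it together: 8-methyldec-6-ynoic acid.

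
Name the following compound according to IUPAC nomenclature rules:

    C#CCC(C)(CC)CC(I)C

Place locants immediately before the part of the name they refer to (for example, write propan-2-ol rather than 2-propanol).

Counting along the main chain through the multiple bond gives 7 carbons: the parent is heptane.
There is one C≡C triple bond, indicated by the ending -yne.
Number the chain so that numbering from this end puts the triple bond at C-1 rather than C-6.
This places the triple bond between C-1 and C-2; an ethyl group at C-4; an iodo group at C-6; a methyl group at C-4.
Prefixes are listed alphabetically: ethyl, iodo, methyl.
Assembling the pieces gives 4-ethyl-6-iodo-4-methylhept-1-yne.

4-ethyl-6-iodo-4-methylhept-1-yne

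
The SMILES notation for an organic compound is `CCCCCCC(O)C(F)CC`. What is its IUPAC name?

3-fluorodecan-4-ol

The longest chain bearing the –OH group is 10 carbons long (decane).
An alcohol (–OH) is the principal characteristic group, giving the suffix -ol.
The numbering direction is chosen so that numbering from this end puts the hydroxyl group at C-4 rather than C-7.
With this numbering: the hydroxyl at C-4; a fluoro group at C-3.
The name is 3-fluorodecan-4-ol.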